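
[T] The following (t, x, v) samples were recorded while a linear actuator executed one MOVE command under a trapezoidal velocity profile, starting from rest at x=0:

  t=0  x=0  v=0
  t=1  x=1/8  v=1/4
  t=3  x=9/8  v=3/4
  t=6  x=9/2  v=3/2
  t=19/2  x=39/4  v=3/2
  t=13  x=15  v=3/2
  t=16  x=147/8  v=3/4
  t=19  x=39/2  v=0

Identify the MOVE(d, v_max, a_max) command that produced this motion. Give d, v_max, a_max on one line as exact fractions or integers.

final state: t=19, x=39/2, v=0 → d = 39/2
a_max = (1/4−0)/(1−0) = 1/4
max v = 3/2 over t∈[6,13] → v_max = 3/2
check: 3/2·(6+7) = 39/2 ✓

d=39/2 v_max=3/2 a_max=1/4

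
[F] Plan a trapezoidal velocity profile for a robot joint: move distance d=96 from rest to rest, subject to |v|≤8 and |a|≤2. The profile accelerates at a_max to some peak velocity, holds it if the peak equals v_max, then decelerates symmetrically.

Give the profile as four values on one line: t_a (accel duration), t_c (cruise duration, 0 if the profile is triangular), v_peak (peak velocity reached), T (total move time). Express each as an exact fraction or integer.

t_a=4 t_c=8 v_peak=8 T=16

v_max²/a_max = 8²/2 = 32
96 ≥ 32 ⇒ cruise phase
t_a = 8/2 = 4; v_peak = 8
d_cruise = 96 − 32 = 64; t_c = 64/8 = 8
T = 2·4 + 8 = 16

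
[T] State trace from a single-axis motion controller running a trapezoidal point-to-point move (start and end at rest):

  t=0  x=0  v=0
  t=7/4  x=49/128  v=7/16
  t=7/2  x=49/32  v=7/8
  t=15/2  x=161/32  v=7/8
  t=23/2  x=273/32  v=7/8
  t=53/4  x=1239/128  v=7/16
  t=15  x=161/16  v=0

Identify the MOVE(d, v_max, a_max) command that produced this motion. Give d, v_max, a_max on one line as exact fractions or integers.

d=161/16 v_max=7/8 a_max=1/4

final state: t=15, x=161/16, v=0 → d = 161/16
a_max = (7/16−0)/(7/4−0) = 1/4
max v = 7/8 over t∈[7/2,23/2] → v_max = 7/8
check: 7/8·(7/2+8) = 161/16 ✓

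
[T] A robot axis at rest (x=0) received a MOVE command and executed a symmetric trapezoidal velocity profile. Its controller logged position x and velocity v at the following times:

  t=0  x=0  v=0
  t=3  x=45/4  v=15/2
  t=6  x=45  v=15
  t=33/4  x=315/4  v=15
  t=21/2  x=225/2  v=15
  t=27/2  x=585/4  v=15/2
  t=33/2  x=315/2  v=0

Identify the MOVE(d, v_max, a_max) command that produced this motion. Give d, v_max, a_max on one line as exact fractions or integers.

d=315/2 v_max=15 a_max=5/2

final state: t=33/2, x=315/2, v=0 → d = 315/2
a_max = (15/2−0)/(3−0) = 5/2
max v = 15 over t∈[6,21/2] → v_max = 15
check: 15·(6+9/2) = 315/2 ✓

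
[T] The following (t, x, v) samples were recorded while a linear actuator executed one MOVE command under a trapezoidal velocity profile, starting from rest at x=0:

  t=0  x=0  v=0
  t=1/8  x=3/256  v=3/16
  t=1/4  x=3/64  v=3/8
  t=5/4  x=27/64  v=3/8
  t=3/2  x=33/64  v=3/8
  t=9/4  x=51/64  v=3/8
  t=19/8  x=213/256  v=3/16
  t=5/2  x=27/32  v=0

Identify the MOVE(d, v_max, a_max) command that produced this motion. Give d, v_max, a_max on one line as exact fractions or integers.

final state: t=5/2, x=27/32, v=0 → d = 27/32
a_max = (3/16−0)/(1/8−0) = 3/2
max v = 3/8 over t∈[1/4,9/4] → v_max = 3/8
check: 3/8·(1/4+2) = 27/32 ✓

d=27/32 v_max=3/8 a_max=3/2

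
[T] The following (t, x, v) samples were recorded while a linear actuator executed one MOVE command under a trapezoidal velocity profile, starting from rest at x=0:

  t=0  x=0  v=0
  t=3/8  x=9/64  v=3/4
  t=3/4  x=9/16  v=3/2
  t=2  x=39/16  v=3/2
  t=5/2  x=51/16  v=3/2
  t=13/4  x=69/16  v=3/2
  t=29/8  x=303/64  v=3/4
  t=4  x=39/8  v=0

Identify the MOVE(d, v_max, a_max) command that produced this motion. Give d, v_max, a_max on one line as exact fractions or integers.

final state: t=4, x=39/8, v=0 → d = 39/8
a_max = (3/4−0)/(3/8−0) = 2
max v = 3/2 over t∈[3/4,13/4] → v_max = 3/2
check: 3/2·(3/4+5/2) = 39/8 ✓

d=39/8 v_max=3/2 a_max=2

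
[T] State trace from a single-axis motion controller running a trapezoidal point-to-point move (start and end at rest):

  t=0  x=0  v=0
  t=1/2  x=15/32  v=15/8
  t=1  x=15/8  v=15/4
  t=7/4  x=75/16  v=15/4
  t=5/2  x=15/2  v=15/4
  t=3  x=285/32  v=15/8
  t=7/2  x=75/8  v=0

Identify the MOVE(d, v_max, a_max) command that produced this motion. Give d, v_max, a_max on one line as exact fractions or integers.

d=75/8 v_max=15/4 a_max=15/4

final state: t=7/2, x=75/8, v=0 → d = 75/8
a_max = (15/8−0)/(1/2−0) = 15/4
max v = 15/4 over t∈[1,5/2] → v_max = 15/4
check: 15/4·(1+3/2) = 75/8 ✓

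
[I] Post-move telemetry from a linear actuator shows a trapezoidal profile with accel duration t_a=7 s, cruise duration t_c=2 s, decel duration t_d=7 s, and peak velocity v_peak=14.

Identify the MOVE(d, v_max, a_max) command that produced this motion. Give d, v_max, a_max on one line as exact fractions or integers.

a_max = 14/7 = 2
d_a = ½·14·7 = 49; d_c = 14·2 = 28
d = 2·49 + 28 = 126
t_c = 2 > 0 → v_max = v_peak = 14

d=126 v_max=14 a_max=2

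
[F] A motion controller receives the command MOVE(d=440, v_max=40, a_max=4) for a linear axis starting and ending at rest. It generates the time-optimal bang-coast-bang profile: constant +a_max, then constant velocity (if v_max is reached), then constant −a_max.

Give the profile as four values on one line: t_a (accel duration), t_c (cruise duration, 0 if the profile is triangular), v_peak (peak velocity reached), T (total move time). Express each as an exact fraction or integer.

t_a=10 t_c=1 v_peak=40 T=21

v_max²/a_max = 40²/4 = 400
440 ≥ 400 so v_max reached
t_a = 40/4 = 10; v_peak = 40
d_cruise = 440 − 400 = 40; t_c = 40/40 = 1
T = 2·10 + 1 = 21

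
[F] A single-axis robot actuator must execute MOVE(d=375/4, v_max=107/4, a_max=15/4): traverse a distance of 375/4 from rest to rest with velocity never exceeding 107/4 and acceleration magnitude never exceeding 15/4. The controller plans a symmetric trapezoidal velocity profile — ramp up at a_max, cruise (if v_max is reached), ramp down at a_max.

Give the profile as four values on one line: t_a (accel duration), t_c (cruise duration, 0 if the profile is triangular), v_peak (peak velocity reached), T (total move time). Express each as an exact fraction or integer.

vₘ²/aₘ = (107/4)²/(15/4) = 11449/60
375/4 < 11449/60 so t_c = 0
v_peak = √(375/4·15/4) = √(5625/16) = 75/4
t_a = (75/4)/(15/4) = 5; t_c = 0
T = 2·5 = 10

t_a=5 t_c=0 v_peak=75/4 T=10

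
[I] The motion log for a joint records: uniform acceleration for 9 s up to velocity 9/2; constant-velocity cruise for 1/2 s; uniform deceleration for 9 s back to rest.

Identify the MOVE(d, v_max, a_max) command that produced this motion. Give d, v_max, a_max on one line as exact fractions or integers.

d=171/4 v_max=9/2 a_max=1/2

a_max = (9/2)/9 = 1/2
d_a = ½·9/2·9 = 81/4; d_c = 9/2·1/2 = 9/4
d = 2·81/4 + 9/4 = 171/4
t_c = 1/2 > 0 → v_max = v_peak = 9/2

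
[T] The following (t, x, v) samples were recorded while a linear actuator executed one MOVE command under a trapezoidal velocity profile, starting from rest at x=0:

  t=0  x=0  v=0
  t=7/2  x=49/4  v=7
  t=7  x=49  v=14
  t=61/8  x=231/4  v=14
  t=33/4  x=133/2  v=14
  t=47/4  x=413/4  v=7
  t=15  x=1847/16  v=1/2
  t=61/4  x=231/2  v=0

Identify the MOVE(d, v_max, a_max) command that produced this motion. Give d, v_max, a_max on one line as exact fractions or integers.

final state: t=61/4, x=231/2, v=0 → d = 231/2
a_max = (7−0)/(7/2−0) = 2
max v = 14 over t∈[7,33/4] → v_max = 14
check: 14·(7+5/4) = 231/2 ✓

d=231/2 v_max=14 a_max=2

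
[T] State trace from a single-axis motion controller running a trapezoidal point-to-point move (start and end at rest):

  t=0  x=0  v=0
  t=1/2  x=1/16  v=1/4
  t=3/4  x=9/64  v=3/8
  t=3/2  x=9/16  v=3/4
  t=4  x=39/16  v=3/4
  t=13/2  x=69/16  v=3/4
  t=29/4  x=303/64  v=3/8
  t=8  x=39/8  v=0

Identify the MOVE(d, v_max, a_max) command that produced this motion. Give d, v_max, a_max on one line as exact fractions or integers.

d=39/8 v_max=3/4 a_max=1/2

final state: t=8, x=39/8, v=0 → d = 39/8
a_max = (1/4−0)/(1/2−0) = 1/2
max v = 3/4 over t∈[3/2,13/2] → v_max = 3/4
check: 3/4·(3/2+5) = 39/8 ✓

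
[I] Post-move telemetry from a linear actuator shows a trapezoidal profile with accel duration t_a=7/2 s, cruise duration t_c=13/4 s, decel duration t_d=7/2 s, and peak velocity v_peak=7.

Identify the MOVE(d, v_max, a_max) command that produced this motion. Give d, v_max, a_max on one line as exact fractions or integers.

d=189/4 v_max=7 a_max=2

a_max = 7/(7/2) = 2
d_a = ½·7·7/2 = 49/4; d_c = 7·13/4 = 91/4
d = 2·49/4 + 91/4 = 189/4
t_c = 13/4 > 0 ⇒ limit active, v_max = 7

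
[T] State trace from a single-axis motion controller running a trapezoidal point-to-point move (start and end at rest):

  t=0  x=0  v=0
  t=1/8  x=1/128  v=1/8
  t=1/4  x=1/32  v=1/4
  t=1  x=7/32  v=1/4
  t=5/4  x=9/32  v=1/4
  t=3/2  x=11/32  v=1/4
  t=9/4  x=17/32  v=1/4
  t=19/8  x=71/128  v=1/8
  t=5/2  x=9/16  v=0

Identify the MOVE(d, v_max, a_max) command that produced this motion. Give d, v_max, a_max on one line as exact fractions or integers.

final state: t=5/2, x=9/16, v=0 → d = 9/16
a_max = (1/8−0)/(1/8−0) = 1
max v = 1/4 over t∈[1/4,9/4] → v_max = 1/4
check: 1/4·(1/4+2) = 9/16 ✓

d=9/16 v_max=1/4 a_max=1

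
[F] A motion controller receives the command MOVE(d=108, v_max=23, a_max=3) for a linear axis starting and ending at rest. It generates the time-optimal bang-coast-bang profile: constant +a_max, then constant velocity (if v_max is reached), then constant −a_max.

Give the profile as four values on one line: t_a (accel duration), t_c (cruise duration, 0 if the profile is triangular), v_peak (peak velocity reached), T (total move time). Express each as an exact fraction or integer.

(v_max)²/a_max = 23²/3 = 529/3
108 < 529/3 ⇒ no cruise
v_peak = √(108·3) = √324 = 18
t_a = 18/3 = 6; t_c = 0
T = 2·6 = 12

t_a=6 t_c=0 v_peak=18 T=12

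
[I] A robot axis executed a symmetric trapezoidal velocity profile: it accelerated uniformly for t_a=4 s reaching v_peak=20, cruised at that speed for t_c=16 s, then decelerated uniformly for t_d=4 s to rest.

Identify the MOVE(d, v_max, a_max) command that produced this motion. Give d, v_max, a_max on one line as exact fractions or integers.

d=400 v_max=20 a_max=5

a_max = 20/4 = 5
d_a = ½·20·4 = 40; d_c = 20·16 = 320
d = 2·40 + 320 = 400
t_c = 16 > 0 ⇒ limit active, v_max = 20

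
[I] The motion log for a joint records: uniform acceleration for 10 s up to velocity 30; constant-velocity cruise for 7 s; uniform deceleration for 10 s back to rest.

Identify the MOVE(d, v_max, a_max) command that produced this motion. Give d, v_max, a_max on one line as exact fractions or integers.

d=510 v_max=30 a_max=3

a_max = 30/10 = 3
d_a = ½·30·10 = 150; d_c = 30·7 = 210
d = 2·150 + 210 = 510
t_c = 7 > 0 ⇒ limit active, v_max = 30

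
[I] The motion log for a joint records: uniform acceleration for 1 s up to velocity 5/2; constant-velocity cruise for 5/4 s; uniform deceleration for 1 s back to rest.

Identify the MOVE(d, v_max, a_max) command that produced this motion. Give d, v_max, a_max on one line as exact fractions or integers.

d=45/8 v_max=5/2 a_max=5/2

a_max = (5/2)/1 = 5/2
d_a = ½·5/2·1 = 5/4; d_c = 5/2·5/4 = 25/8
d = 2·5/4 + 25/8 = 45/8
t_c = 5/4 > 0 ⇒ limit active, v_max = 5/2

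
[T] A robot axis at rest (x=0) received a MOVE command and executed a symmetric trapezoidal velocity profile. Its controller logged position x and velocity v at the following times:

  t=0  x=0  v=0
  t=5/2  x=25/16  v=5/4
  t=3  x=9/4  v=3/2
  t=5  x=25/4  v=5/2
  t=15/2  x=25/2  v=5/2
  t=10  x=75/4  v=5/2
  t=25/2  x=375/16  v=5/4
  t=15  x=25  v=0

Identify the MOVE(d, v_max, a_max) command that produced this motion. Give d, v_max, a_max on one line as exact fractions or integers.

final state: t=15, x=25, v=0 → d = 25
a_max = (5/4−0)/(5/2−0) = 1/2
max v = 5/2 over t∈[5,10] → v_max = 5/2
check: 5/2·(5+5) = 25 ✓

d=25 v_max=5/2 a_max=1/2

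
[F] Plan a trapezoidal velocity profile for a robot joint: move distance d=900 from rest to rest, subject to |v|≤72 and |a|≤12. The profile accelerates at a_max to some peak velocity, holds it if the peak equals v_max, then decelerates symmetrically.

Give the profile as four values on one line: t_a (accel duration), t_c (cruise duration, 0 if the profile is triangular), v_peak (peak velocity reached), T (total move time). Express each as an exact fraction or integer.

t_a=6 t_c=13/2 v_peak=72 T=37/2

(v_max)²/a_max = 72²/12 = 432
900 ≥ 432 → trapezoidal
t_a = 72/12 = 6; v_peak = 72
d_cruise = 900 − 432 = 468; t_c = 468/72 = 13/2
T = 2·6 + 13/2 = 37/2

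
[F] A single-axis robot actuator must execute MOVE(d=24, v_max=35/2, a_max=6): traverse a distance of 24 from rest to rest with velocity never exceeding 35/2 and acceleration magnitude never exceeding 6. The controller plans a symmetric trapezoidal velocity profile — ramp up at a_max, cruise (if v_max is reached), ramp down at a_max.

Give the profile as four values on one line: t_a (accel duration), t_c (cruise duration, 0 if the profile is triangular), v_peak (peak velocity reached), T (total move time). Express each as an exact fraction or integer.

t_a=2 t_c=0 v_peak=12 T=4

(v_max)²/a_max = (35/2)²/6 = 1225/24
24 < 1225/24 → triangular
v_peak = √(24·6) = √144 = 12
t_a = 12/6 = 2; t_c = 0
T = 2·2 = 4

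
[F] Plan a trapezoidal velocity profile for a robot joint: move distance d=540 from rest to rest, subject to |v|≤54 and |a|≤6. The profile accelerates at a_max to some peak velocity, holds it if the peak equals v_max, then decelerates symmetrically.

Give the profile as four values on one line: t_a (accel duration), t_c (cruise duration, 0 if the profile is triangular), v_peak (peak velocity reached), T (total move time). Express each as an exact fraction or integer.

t_a=9 t_c=1 v_peak=54 T=19

v_max²/a_max = 54²/6 = 486
540 ≥ 486 → trapezoidal
t_a = 54/6 = 9; v_peak = 54
d_cruise = 540 − 486 = 54; t_c = 54/54 = 1
T = 2·9 + 1 = 19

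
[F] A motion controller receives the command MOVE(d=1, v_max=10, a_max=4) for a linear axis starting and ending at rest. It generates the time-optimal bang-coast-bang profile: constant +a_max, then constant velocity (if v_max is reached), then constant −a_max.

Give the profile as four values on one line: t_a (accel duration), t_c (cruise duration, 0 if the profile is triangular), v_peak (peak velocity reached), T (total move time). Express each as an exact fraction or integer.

t_a=1/2 t_c=0 v_peak=2 T=1

vₘ²/aₘ = 10²/4 = 25
1 < 25 so t_c = 0
v_peak = √(1·4) = √4 = 2
t_a = 2/4 = 1/2; t_c = 0
T = 2·1/2 = 1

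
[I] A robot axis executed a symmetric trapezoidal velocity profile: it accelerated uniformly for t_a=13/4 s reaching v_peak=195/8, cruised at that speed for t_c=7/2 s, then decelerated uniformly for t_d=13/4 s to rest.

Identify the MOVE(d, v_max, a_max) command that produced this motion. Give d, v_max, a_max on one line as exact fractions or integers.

a_max = (195/8)/(13/4) = 15/2
d_a = ½·195/8·13/4 = 2535/64; d_c = 195/8·7/2 = 1365/16
d = 2·2535/64 + 1365/16 = 5265/32
t_c = 7/2 > 0 so v_max = 195/8

d=5265/32 v_max=195/8 a_max=15/2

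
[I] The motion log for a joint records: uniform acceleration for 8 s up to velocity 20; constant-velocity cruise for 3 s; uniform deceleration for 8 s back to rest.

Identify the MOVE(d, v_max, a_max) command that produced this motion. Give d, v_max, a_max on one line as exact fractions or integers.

d=220 v_max=20 a_max=5/2

a_max = 20/8 = 5/2
d_a = ½·20·8 = 80; d_c = 20·3 = 60
d = 2·80 + 60 = 220
t_c = 3 > 0 → v_max = v_peak = 20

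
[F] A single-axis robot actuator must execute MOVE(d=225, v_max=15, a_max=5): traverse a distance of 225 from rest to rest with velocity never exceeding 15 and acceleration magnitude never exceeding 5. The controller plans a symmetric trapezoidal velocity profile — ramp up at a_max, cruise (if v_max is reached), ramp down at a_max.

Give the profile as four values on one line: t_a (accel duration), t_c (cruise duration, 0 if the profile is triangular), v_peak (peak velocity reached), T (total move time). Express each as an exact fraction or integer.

t_a=3 t_c=12 v_peak=15 T=18

(v_max)²/a_max = 15²/5 = 45
225 ≥ 45 ⇒ cruise phase
t_a = 15/5 = 3; v_peak = 15
d_cruise = 225 − 45 = 180; t_c = 180/15 = 12
T = 2·3 + 12 = 18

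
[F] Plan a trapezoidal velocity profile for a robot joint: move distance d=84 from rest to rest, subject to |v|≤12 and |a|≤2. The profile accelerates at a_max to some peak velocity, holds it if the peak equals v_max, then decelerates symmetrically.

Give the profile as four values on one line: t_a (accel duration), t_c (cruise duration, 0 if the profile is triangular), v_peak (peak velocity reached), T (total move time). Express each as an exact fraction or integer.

vₘ²/aₘ = 12²/2 = 72
84 ≥ 72 → trapezoidal
t_a = 12/2 = 6; v_peak = 12
d_cruise = 84 − 72 = 12; t_c = 12/12 = 1
T = 2·6 + 1 = 13

t_a=6 t_c=1 v_peak=12 T=13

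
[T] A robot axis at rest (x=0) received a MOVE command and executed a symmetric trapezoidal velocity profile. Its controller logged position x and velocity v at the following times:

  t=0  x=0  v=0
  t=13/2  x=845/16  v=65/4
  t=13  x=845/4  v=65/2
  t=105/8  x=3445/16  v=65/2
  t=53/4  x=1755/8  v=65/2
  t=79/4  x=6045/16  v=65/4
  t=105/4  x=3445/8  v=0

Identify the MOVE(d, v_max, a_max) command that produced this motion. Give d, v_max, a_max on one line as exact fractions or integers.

final state: t=105/4, x=3445/8, v=0 → d = 3445/8
a_max = (65/4−0)/(13/2−0) = 5/2
max v = 65/2 over t∈[13,53/4] → v_max = 65/2
check: 65/2·(13+1/4) = 3445/8 ✓

d=3445/8 v_max=65/2 a_max=5/2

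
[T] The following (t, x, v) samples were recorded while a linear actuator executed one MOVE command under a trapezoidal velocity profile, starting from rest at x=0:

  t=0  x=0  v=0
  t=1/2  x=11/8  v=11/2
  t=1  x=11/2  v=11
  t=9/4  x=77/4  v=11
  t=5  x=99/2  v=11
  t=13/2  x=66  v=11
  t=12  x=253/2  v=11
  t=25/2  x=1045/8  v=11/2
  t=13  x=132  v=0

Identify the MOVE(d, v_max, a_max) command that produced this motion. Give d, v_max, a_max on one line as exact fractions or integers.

final state: t=13, x=132, v=0 → d = 132
a_max = (11/2−0)/(1/2−0) = 11
max v = 11 over t∈[1,12] → v_max = 11
check: 11·(1+11) = 132 ✓

d=132 v_max=11 a_max=11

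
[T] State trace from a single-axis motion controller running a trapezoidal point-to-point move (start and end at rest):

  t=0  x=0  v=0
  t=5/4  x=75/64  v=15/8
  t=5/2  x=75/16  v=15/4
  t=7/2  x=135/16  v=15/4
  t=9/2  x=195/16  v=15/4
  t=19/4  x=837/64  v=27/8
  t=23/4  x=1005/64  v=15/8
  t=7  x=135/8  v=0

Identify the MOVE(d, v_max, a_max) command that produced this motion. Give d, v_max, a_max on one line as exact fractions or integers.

final state: t=7, x=135/8, v=0 → d = 135/8
a_max = (15/8−0)/(5/4−0) = 3/2
max v = 15/4 over t∈[5/2,9/2] → v_max = 15/4
check: 15/4·(5/2+2) = 135/8 ✓

d=135/8 v_max=15/4 a_max=3/2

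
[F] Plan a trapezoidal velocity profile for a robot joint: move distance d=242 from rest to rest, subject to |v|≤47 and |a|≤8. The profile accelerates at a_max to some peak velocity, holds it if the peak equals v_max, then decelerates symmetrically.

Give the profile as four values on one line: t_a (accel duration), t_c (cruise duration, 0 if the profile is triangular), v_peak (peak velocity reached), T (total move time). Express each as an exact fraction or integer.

(v_max)²/a_max = 47²/8 = 2209/8
242 < 2209/8 ⇒ no cruise
v_peak = √(242·8) = √1936 = 44
t_a = 44/8 = 11/2; t_c = 0
T = 2·11/2 = 11

t_a=11/2 t_c=0 v_peak=44 T=11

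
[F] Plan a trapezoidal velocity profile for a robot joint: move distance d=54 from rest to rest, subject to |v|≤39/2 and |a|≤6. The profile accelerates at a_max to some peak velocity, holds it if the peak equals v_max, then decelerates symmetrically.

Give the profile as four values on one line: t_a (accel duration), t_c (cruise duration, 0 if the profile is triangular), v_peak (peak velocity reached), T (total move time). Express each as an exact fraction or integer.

v_max²/a_max = (39/2)²/6 = 507/8
54 < 507/8 ⇒ no cruise
v_peak = √(54·6) = √324 = 18
t_a = 18/6 = 3; t_c = 0
T = 2·3 = 6

t_a=3 t_c=0 v_peak=18 T=6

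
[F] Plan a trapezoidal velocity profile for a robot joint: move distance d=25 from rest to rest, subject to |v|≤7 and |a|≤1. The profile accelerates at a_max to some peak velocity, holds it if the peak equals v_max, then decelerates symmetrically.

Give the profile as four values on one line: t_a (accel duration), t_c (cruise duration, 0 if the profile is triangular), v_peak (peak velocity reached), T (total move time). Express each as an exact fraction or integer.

t_a=5 t_c=0 v_peak=5 T=10

(v_max)²/a_max = 7²/1 = 49
25 < 49 so t_c = 0
v_peak = √(25·1) = √25 = 5
t_a = 5/1 = 5; t_c = 0
T = 2·5 = 10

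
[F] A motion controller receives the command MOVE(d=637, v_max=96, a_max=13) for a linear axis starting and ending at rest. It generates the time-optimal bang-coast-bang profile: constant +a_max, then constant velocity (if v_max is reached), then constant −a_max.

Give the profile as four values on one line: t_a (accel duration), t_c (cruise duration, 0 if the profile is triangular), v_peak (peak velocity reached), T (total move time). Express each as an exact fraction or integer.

t_a=7 t_c=0 v_peak=91 T=14

v_max²/a_max = 96²/13 = 9216/13
637 < 9216/13 → triangular
v_peak = √(637·13) = √8281 = 91
t_a = 91/13 = 7; t_c = 0
T = 2·7 = 14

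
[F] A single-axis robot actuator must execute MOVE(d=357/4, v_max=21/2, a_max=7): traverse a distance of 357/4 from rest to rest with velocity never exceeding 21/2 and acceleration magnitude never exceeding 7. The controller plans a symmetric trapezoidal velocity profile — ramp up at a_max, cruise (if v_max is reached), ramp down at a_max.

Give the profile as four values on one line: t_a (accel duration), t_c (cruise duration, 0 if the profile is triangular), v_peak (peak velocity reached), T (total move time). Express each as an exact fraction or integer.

v_max²/a_max = (21/2)²/7 = 63/4
357/4 ≥ 63/4 → trapezoidal
t_a = (21/2)/7 = 3/2; v_peak = 21/2
d_cruise = 357/4 − 63/4 = 147/2; t_c = (147/2)/(21/2) = 7
T = 2·3/2 + 7 = 10

t_a=3/2 t_c=7 v_peak=21/2 T=10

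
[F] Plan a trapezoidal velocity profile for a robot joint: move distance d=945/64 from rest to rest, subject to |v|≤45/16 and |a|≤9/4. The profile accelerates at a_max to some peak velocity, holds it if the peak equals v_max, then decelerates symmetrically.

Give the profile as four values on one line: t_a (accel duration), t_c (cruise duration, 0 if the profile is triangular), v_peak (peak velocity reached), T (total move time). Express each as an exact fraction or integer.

t_a=5/4 t_c=4 v_peak=45/16 T=13/2

v_max²/a_max = (45/16)²/(9/4) = 225/64
945/64 ≥ 225/64 ⇒ cruise phase
t_a = (45/16)/(9/4) = 5/4; v_peak = 45/16
d_cruise = 945/64 − 225/64 = 45/4; t_c = (45/4)/(45/16) = 4
T = 2·5/4 + 4 = 13/2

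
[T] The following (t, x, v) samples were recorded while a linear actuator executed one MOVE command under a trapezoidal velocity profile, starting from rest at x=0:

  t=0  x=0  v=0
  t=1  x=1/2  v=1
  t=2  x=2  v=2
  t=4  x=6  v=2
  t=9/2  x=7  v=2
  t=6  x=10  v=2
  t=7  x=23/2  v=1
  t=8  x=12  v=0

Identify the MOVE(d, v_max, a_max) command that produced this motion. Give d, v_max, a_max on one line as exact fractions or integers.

d=12 v_max=2 a_max=1

final state: t=8, x=12, v=0 → d = 12
a_max = (1−0)/(1−0) = 1
max v = 2 over t∈[2,6] → v_max = 2
check: 2·(2+4) = 12 ✓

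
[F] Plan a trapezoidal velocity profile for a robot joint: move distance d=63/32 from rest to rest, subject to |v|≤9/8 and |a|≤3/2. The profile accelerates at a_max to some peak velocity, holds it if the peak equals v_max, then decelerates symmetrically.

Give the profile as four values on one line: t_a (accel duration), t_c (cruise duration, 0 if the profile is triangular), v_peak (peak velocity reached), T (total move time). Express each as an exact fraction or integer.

t_a=3/4 t_c=1 v_peak=9/8 T=5/2

(v_max)²/a_max = (9/8)²/(3/2) = 27/32
63/32 ≥ 27/32 so v_max reached
t_a = (9/8)/(3/2) = 3/4; v_peak = 9/8
d_cruise = 63/32 − 27/32 = 9/8; t_c = (9/8)/(9/8) = 1
T = 2·3/4 + 1 = 5/2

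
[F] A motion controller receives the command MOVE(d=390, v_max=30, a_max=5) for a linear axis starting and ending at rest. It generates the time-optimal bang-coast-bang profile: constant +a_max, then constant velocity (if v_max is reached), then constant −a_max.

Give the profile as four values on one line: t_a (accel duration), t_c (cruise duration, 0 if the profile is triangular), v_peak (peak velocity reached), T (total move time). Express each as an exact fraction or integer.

(v_max)²/a_max = 30²/5 = 180
390 ≥ 180 so v_max reached
t_a = 30/5 = 6; v_peak = 30
d_cruise = 390 − 180 = 210; t_c = 210/30 = 7
T = 2·6 + 7 = 19

t_a=6 t_c=7 v_peak=30 T=19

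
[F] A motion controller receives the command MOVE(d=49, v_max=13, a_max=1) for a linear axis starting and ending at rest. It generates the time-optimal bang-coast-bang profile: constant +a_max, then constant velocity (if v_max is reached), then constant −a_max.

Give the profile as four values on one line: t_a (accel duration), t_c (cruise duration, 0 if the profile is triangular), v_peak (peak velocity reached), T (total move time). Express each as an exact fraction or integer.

(v_max)²/a_max = 13²/1 = 169
49 < 169 → triangular
v_peak = √(49·1) = √49 = 7
t_a = 7/1 = 7; t_c = 0
T = 2·7 = 14

t_a=7 t_c=0 v_peak=7 T=14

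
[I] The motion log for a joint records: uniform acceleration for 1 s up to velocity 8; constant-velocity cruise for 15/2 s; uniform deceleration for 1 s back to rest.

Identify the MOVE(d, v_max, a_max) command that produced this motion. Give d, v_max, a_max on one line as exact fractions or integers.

d=68 v_max=8 a_max=8

a_max = 8/1 = 8
d_a = ½·8·1 = 4; d_c = 8·15/2 = 60
d = 2·4 + 60 = 68
t_c = 15/2 > 0 → v_max = v_peak = 8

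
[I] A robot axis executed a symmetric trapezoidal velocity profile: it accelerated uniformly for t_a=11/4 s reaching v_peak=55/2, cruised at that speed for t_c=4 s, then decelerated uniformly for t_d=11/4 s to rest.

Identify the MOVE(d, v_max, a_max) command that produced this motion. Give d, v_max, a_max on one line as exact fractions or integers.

a_max = (55/2)/(11/4) = 10
d_a = ½·55/2·11/4 = 605/16; d_c = 55/2·4 = 110
d = 2·605/16 + 110 = 1485/8
t_c = 4 > 0 so v_max = 55/2

d=1485/8 v_max=55/2 a_max=10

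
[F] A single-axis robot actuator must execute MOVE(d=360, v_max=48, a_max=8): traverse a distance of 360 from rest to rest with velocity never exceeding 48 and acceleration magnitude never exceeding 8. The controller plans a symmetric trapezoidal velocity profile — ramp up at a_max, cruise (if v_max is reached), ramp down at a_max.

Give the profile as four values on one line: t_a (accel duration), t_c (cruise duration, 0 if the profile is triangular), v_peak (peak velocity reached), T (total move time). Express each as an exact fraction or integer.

(v_max)²/a_max = 48²/8 = 288
360 ≥ 288 so v_max reached
t_a = 48/8 = 6; v_peak = 48
d_cruise = 360 − 288 = 72; t_c = 72/48 = 3/2
T = 2·6 + 3/2 = 27/2

t_a=6 t_c=3/2 v_peak=48 T=27/2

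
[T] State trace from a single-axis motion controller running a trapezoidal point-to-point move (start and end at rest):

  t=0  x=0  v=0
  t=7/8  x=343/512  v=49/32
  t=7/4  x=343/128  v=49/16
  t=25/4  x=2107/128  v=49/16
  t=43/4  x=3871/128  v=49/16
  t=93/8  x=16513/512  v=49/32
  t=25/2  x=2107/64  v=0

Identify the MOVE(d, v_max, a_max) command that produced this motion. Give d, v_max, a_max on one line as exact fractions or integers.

final state: t=25/2, x=2107/64, v=0 → d = 2107/64
a_max = (49/32−0)/(7/8−0) = 7/4
max v = 49/16 over t∈[7/4,43/4] → v_max = 49/16
check: 49/16·(7/4+9) = 2107/64 ✓

d=2107/64 v_max=49/16 a_max=7/4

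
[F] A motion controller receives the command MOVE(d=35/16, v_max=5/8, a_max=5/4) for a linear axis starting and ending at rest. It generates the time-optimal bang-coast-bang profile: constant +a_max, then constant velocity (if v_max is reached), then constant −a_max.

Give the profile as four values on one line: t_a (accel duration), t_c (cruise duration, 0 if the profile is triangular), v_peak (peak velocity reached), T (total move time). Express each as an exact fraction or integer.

(v_max)²/a_max = (5/8)²/(5/4) = 5/16
35/16 ≥ 5/16 ⇒ cruise phase
t_a = (5/8)/(5/4) = 1/2; v_peak = 5/8
d_cruise = 35/16 − 5/16 = 15/8; t_c = (15/8)/(5/8) = 3
T = 2·1/2 + 3 = 4

t_a=1/2 t_c=3 v_peak=5/8 T=4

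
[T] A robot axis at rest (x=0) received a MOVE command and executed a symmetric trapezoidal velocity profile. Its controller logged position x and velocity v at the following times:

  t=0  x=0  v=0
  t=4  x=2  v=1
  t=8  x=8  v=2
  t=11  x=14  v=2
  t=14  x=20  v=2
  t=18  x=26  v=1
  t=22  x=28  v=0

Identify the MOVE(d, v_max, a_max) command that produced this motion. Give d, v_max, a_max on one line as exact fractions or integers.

d=28 v_max=2 a_max=1/4

final state: t=22, x=28, v=0 → d = 28
a_max = (1−0)/(4−0) = 1/4
max v = 2 over t∈[8,14] → v_max = 2
check: 2·(8+6) = 28 ✓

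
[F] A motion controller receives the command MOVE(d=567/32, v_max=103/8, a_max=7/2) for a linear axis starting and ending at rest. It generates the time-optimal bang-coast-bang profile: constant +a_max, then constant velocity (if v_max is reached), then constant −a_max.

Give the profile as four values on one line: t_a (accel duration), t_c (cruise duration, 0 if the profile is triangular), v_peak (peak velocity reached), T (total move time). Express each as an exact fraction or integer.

v_max²/a_max = (103/8)²/(7/2) = 10609/224
567/32 < 10609/224 → triangular
v_peak = √(567/32·7/2) = √(3969/64) = 63/8
t_a = (63/8)/(7/2) = 9/4; t_c = 0
T = 2·9/4 = 9/2

t_a=9/4 t_c=0 v_peak=63/8 T=9/2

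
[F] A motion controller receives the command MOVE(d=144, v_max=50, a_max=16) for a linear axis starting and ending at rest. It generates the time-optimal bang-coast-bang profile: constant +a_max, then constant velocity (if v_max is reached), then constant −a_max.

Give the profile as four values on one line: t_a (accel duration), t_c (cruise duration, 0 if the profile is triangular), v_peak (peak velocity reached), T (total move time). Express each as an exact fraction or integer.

t_a=3 t_c=0 v_peak=48 T=6

v_max²/a_max = 50²/16 = 625/4
144 < 625/4 so t_c = 0
v_peak = √(144·16) = √2304 = 48
t_a = 48/16 = 3; t_c = 0
T = 2·3 = 6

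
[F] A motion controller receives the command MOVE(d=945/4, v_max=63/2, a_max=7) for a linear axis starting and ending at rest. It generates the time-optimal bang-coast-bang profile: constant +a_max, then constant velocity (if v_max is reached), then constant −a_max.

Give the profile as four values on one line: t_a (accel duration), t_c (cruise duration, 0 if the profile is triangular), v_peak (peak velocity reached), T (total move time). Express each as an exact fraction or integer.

(v_max)²/a_max = (63/2)²/7 = 567/4
945/4 ≥ 567/4 so v_max reached
t_a = (63/2)/7 = 9/2; v_peak = 63/2
d_cruise = 945/4 − 567/4 = 189/2; t_c = (189/2)/(63/2) = 3
T = 2·9/2 + 3 = 12

t_a=9/2 t_c=3 v_peak=63/2 T=12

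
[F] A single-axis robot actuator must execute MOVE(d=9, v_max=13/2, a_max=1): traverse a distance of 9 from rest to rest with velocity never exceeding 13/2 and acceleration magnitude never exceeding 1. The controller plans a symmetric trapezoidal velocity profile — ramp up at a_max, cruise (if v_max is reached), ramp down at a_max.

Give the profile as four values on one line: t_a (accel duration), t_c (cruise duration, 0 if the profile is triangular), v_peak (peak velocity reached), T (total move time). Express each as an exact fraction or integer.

t_a=3 t_c=0 v_peak=3 T=6

vₘ²/aₘ = (13/2)²/1 = 169/4
9 < 169/4 ⇒ no cruise
v_peak = √(9·1) = √9 = 3
t_a = 3/1 = 3; t_c = 0
T = 2·3 = 6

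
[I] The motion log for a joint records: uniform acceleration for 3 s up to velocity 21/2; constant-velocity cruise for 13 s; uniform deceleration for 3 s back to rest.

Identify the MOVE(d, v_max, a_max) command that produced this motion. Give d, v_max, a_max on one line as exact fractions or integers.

d=168 v_max=21/2 a_max=7/2

a_max = (21/2)/3 = 7/2
d_a = ½·21/2·3 = 63/4; d_c = 21/2·13 = 273/2
d = 2·63/4 + 273/2 = 168
t_c = 13 > 0 ⇒ limit active, v_max = 21/2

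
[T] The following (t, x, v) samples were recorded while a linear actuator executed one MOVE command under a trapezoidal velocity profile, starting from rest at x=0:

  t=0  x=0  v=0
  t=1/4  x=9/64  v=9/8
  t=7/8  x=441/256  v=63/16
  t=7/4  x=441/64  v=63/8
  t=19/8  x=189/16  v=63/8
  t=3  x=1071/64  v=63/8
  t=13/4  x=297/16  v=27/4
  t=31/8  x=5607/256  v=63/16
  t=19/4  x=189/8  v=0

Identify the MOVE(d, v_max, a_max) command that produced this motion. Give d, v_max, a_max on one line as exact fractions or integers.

d=189/8 v_max=63/8 a_max=9/2

final state: t=19/4, x=189/8, v=0 → d = 189/8
a_max = (9/8−0)/(1/4−0) = 9/2
max v = 63/8 over t∈[7/4,3] → v_max = 63/8
check: 63/8·(7/4+5/4) = 189/8 ✓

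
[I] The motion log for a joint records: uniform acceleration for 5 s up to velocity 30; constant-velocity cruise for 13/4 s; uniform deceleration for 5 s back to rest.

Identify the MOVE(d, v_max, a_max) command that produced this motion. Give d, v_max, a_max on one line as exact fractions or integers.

a_max = 30/5 = 6
d_a = ½·30·5 = 75; d_c = 30·13/4 = 195/2
d = 2·75 + 195/2 = 495/2
t_c = 13/4 > 0 → v_max = v_peak = 30

d=495/2 v_max=30 a_max=6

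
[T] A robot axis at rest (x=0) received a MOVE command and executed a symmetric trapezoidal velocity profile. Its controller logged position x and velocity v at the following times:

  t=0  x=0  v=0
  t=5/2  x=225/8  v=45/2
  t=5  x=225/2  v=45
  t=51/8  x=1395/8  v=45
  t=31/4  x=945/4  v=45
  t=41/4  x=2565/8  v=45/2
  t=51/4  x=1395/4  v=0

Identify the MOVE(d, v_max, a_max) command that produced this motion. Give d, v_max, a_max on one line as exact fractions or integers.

d=1395/4 v_max=45 a_max=9

final state: t=51/4, x=1395/4, v=0 → d = 1395/4
a_max = (45/2−0)/(5/2−0) = 9
max v = 45 over t∈[5,31/4] → v_max = 45
check: 45·(5+11/4) = 1395/4 ✓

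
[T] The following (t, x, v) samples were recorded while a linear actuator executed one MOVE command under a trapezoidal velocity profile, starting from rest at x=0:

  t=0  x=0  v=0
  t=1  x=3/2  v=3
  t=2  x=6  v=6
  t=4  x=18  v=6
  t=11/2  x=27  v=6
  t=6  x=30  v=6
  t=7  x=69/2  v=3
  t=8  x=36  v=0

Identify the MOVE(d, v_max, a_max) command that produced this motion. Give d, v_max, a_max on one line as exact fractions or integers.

final state: t=8, x=36, v=0 → d = 36
a_max = (3−0)/(1−0) = 3
max v = 6 over t∈[2,6] → v_max = 6
check: 6·(2+4) = 36 ✓

d=36 v_max=6 a_max=3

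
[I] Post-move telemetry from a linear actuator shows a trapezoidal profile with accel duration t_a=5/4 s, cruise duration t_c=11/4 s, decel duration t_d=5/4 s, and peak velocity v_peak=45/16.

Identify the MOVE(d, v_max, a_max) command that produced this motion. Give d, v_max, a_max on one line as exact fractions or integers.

a_max = (45/16)/(5/4) = 9/4
d_a = ½·45/16·5/4 = 225/128; d_c = 45/16·11/4 = 495/64
d = 2·225/128 + 495/64 = 45/4
t_c = 11/4 > 0 → v_max = v_peak = 45/16

d=45/4 v_max=45/16 a_max=9/4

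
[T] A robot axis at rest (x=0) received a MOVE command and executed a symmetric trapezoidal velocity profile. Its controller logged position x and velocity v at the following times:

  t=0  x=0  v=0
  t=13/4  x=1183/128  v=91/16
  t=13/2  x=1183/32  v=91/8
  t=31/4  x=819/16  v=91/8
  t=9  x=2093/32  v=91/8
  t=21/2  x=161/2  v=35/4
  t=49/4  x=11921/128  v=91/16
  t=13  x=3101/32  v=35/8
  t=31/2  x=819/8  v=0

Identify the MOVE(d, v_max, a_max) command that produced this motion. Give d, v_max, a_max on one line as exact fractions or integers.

d=819/8 v_max=91/8 a_max=7/4

final state: t=31/2, x=819/8, v=0 → d = 819/8
a_max = (91/16−0)/(13/4−0) = 7/4
max v = 91/8 over t∈[13/2,9] → v_max = 91/8
check: 91/8·(13/2+5/2) = 819/8 ✓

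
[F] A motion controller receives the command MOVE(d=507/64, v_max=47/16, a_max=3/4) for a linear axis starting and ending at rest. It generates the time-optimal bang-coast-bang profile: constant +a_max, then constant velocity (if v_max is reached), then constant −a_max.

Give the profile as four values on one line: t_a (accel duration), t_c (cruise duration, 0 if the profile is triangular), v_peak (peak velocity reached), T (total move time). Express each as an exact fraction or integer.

t_a=13/4 t_c=0 v_peak=39/16 T=13/2

(v_max)²/a_max = (47/16)²/(3/4) = 2209/192
507/64 < 2209/192 → triangular
v_peak = √(507/64·3/4) = √(1521/256) = 39/16
t_a = (39/16)/(3/4) = 13/4; t_c = 0
T = 2·13/4 = 13/2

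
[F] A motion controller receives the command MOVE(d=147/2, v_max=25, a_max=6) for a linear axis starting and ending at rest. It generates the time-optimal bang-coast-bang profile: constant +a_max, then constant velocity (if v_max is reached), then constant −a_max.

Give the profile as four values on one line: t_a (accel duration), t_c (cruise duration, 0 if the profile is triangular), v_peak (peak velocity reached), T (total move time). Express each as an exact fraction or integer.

t_a=7/2 t_c=0 v_peak=21 T=7

(v_max)²/a_max = 25²/6 = 625/6
147/2 < 625/6 ⇒ no cruise
v_peak = √(147/2·6) = √441 = 21
t_a = 21/6 = 7/2; t_c = 0
T = 2·7/2 = 7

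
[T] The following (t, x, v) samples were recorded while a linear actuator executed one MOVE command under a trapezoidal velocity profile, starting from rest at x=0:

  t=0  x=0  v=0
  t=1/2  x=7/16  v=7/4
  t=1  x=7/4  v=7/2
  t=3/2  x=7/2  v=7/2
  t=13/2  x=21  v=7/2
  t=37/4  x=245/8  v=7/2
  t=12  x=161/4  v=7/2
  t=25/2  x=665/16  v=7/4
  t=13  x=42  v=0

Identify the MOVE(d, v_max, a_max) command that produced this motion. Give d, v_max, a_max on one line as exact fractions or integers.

d=42 v_max=7/2 a_max=7/2

final state: t=13, x=42, v=0 → d = 42
a_max = (7/4−0)/(1/2−0) = 7/2
max v = 7/2 over t∈[1,12] → v_max = 7/2
check: 7/2·(1+11) = 42 ✓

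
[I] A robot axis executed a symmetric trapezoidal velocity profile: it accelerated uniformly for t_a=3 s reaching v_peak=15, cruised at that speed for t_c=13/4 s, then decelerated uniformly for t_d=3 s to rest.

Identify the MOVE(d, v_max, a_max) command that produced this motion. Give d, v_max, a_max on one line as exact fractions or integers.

d=375/4 v_max=15 a_max=5

a_max = 15/3 = 5
d_a = ½·15·3 = 45/2; d_c = 15·13/4 = 195/4
d = 2·45/2 + 195/4 = 375/4
t_c = 13/4 > 0 → v_max = v_peak = 15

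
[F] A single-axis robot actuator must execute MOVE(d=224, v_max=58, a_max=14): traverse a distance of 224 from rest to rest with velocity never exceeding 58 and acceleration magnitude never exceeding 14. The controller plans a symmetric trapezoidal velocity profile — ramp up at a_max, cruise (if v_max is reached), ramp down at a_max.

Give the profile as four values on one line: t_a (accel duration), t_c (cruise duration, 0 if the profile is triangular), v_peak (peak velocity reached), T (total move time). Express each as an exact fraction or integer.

(v_max)²/a_max = 58²/14 = 1682/7
224 < 1682/7 so t_c = 0
v_peak = √(224·14) = √3136 = 56
t_a = 56/14 = 4; t_c = 0
T = 2·4 = 8

t_a=4 t_c=0 v_peak=56 T=8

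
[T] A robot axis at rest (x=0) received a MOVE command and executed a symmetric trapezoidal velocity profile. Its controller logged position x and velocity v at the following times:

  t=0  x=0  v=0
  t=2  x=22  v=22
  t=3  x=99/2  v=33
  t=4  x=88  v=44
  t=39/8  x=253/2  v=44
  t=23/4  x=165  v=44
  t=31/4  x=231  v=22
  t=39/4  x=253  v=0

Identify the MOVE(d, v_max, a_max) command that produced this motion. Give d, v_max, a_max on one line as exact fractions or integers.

d=253 v_max=44 a_max=11

final state: t=39/4, x=253, v=0 → d = 253
a_max = (22−0)/(2−0) = 11
max v = 44 over t∈[4,23/4] → v_max = 44
check: 44·(4+7/4) = 253 ✓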